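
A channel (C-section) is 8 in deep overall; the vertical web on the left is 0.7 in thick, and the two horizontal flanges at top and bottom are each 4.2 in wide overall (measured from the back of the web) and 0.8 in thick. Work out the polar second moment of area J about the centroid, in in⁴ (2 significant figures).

J ≈ 120 in⁴

Break the section into simple shapes (no overlaps), measuring from the bottom-left corner of the bounding box.
Web: 0.7 × 8, A = 5.6 in², y = 4 in, Ī = 29.87 in⁴.
Top flange (beyond web): 3.5 × 0.8, A = 2.8 in², y = 7.6 in, Ī = 0.1493 in⁴.
Bottom flange (beyond web): 3.5 × 0.8, A = 2.8 in², y = 0.4 in, Ī = 0.1493 in⁴.
By symmetry the centroid is at mid-height, ȳ = 4 in.
Transfer each piece to the centroidal x-axis using Ī + A·d² with d = y − 4:
  web: d = 0 in → contributes +29.87 in⁴
  top flange (beyond web): d = 3.6 in → contributes +36.44 in⁴
  bottom flange (beyond web): d = -3.6 in → contributes +36.44 in⁴
Total I = 102.7 in⁴.
For the y-axis: x̄ = 1.4 in.
Repeating about the centroidal y-axis gives I_y = 18.29 in⁴.
Polar second moment: J = I_x + I_y = 121 in⁴.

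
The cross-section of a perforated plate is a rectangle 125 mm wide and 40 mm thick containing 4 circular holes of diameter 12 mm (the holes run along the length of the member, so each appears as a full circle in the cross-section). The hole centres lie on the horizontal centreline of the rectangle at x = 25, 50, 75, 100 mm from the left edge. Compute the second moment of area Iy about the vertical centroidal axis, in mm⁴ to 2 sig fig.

Treat the section as a set of non-overlapping primitives; coordinates are from the bounding-box lower-left.
Plate: 125 × 40, A = 5 000 mm², x = 62.5 mm, Ī = 6 510 417 mm⁴.
Hole 1 (subtracted): ⌀12, A = 113.1 mm², x = 25 mm, Ī = 1 018 mm⁴.
Hole 2 (subtracted): ⌀12, A = 113.1 mm², x = 50 mm, Ī = 1 018 mm⁴.
Hole 3 (subtracted): ⌀12, A = 113.1 mm², x = 75 mm, Ī = 1 018 mm⁴.
Hole 4 (subtracted): ⌀12, A = 113.1 mm², x = 100 mm, Ī = 1 018 mm⁴.
By symmetry the centroid is at mid-width, x̄ = 62.5 mm.
Transfer each piece to the vertical centroidal axis using Ī + A·d² with d = x − 62.5:
  plate: d = 0 mm → contributes +6 510 417 mm⁴
  hole 1: d = -37.5 mm → contributes −160 061 mm⁴
  hole 2: d = -12.5 mm → contributes −18 689 mm⁴
  hole 3: d = 12.5 mm → contributes −18 689 mm⁴
  hole 4: d = 37.5 mm → contributes −160 061 mm⁴
Total I = 6 152 916 mm⁴.

Iy ≈ 6.2 × 10⁶ mm⁴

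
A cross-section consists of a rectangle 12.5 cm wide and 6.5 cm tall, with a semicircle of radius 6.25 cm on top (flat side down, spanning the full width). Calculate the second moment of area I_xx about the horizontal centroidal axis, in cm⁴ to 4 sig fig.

I_xx ≈ 1672 cm⁴

Treat the section as a set of non-overlapping primitives; coordinates are from the bounding-box lower-left.
Rectangular body: 12.5 × 6.5, A = 81.25 cm², y = 3.25 cm, Ī = 286.068 cm⁴.
Semicircular cap: semicircle r = 6.25, A = 61.3592 cm², y = 9.15258 cm, Ī = 167.476 cm⁴.
Centroid: ȳ = ΣA·y / ΣA = 5.78965 cm.
Transfer each piece to the horizontal centroidal axis using Ī + A·d² with d = y − 5.78965:
  rectangular body: d = -2.53965 cm → contributes +810.117 cm⁴
  semicircular cap: d = 3.36293 cm → contributes +861.406 cm⁴
Total I = 1671.52 cm⁴.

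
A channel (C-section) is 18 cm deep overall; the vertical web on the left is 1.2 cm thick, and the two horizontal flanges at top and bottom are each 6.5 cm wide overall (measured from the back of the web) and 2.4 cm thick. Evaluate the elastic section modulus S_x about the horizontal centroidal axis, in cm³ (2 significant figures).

Treat the section as a set of non-overlapping primitives; coordinates are from the bounding-box lower-left.
Web: 1.2 × 18, A = 21.6 cm², y = 9 cm, Ī = 583.2 cm⁴.
Top flange (beyond web): 5.3 × 2.4, A = 12.72 cm², y = 16.8 cm, Ī = 6.106 cm⁴.
Bottom flange (beyond web): 5.3 × 2.4, A = 12.72 cm², y = 1.2 cm, Ī = 6.106 cm⁴.
By symmetry the centroid is at mid-height, ȳ = 9 cm.
Transfer each piece to the horizontal centroidal axis using Ī + A·d² with d = y − 9:
  web: d = 0 cm → contributes +583.2 cm⁴
  top flange (beyond web): d = 7.8 cm → contributes +780 cm⁴
  bottom flange (beyond web): d = -7.8 cm → contributes +780 cm⁴
Total I = 2 143 cm⁴.
Extreme fibre distance c = 9 cm; S = I/c = 238.1 cm³.

S_x ≈ 240 cm³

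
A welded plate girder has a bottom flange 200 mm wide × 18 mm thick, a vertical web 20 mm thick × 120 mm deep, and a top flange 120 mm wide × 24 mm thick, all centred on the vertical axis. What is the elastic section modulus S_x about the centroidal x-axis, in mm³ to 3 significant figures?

S_x ≈ 3.95 × 10⁵ mm³

Split into non-overlapping primitives; take the origin at the lower-left of the bounding box.
Bottom plate: 200 × 18, A = 3 600 mm², y = 9 mm, Ī = 97 200 mm⁴.
Web plate: 20 × 120, A = 2 400 mm², y = 78 mm, Ī = 2 880 000 mm⁴.
Top plate: 120 × 24, A = 2 880 mm², y = 150 mm, Ī = 138 240 mm⁴.
Centroid: ȳ = ΣA·y / ΣA = 73.378 mm.
Transfer each piece to the centroidal x-axis using Ī + A·d² with d = y − 73.378:
  bottom plate: d = -64.378 mm → contributes +15 017 672 mm⁴
  web plate: d = 4.6216 mm → contributes +2 931 263 mm⁴
  top plate: d = 76.622 mm → contributes +17 046 354 mm⁴
Total I = 34 995 289 mm⁴.
Extreme fibre distance c = 88.622 mm; S = I/c = 394 884 mm³.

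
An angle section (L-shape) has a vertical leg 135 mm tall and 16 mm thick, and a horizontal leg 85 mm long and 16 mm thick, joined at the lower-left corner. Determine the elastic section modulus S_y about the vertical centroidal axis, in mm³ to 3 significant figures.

S_y ≈ 2.88 × 10⁴ mm³

Treat the section as a set of non-overlapping primitives; coordinates are from the bounding-box lower-left.
Vertical leg: 16 × 135, A = 2 160 mm², x = 8 mm, Ī = 46 080 mm⁴.
Horizontal leg (remainder): 69 × 16, A = 1 104 mm², x = 50.5 mm, Ī = 438 012 mm⁴.
Centroid: x̄ = ΣA·x / ΣA = 22.375 mm.
Transfer each piece to the vertical centroidal axis using Ī + A·d² with d = x − 22.375:
  vertical leg: d = -14.375 mm → contributes +492 424 mm⁴
  horizontal leg (remainder): d = 28.125 mm → contributes +1 311 293 mm⁴
Total I = 1 803 717 mm⁴.
Extreme fibre distance c = 62.625 mm; S = I/c = 28 802 mm³.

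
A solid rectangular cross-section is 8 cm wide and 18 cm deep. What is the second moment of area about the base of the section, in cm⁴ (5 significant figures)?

I_base ≈ 1.5552 × 10⁴ cm⁴

The section: 8 × 18, A = 144 cm², y = 9 cm, Ī = 3 888 cm⁴.
Transfer it to the bottom edge using Ī + A·d² with d = y − 0:
  the section: d = 9 cm → contributes +15 552 cm⁴
Total I = 15 552 cm⁴.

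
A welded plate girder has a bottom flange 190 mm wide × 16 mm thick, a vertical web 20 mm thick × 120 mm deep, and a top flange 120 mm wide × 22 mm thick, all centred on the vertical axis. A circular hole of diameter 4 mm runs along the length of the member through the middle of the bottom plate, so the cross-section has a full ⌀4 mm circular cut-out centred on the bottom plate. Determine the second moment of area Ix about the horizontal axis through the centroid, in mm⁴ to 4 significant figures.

Ix ≈ 3.032 × 10⁷ mm⁴

Treat the section as a set of non-overlapping primitives; coordinates are from the bounding-box lower-left.
Bottom plate: 190 × 16, A = 3 040 mm², y = 8 mm, Ī = 64853.3 mm⁴.
Web plate: 20 × 120, A = 2 400 mm², y = 76 mm, Ī = 2 880 000 mm⁴.
Top plate: 120 × 22, A = 2 640 mm², y = 147 mm, Ī = 106 480 mm⁴.
Hole (subtracted): ⌀4, A = 12.5664 mm², y = 8 mm, Ī = 12.5664 mm⁴.
Centroid: ȳ = ΣA·y / ΣA = 73.7161 mm.
Transfer each piece to the horizontal axis through the centroid using Ī + A·d² with d = y − 73.7161:
  bottom plate: d = -65.7161 mm → contributes +13 193 401 mm⁴
  web plate: d = 2.28393 mm → contributes +2 892 519 mm⁴
  top plate: d = 73.2839 mm → contributes +14 284 692 mm⁴
  hole: d = -65.7161 mm → contributes −54281.7 mm⁴
Total I = 30 316 331 mm⁴.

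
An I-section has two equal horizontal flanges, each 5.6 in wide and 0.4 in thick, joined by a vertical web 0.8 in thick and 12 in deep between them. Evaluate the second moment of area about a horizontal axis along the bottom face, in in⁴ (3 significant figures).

Split into non-overlapping primitives; take the origin at the lower-left of the bounding box.
Bottom flange: 5.6 × 0.4, A = 2.24 in², y = 0.2 in, Ī = 0.029867 in⁴.
Web: 0.8 × 12, A = 9.6 in², y = 6.4 in, Ī = 115.2 in⁴.
Top flange: 5.6 × 0.4, A = 2.24 in², y = 12.6 in, Ī = 0.029867 in⁴.
Transfer each piece to the base of the section using Ī + A·d² with d = y − 0:
  bottom flange: d = 0.2 in → contributes +0.11947 in⁴
  web: d = 6.4 in → contributes +508.42 in⁴
  top flange: d = 12.6 in → contributes +355.65 in⁴
Total I = 864.19 in⁴.

I_base ≈ 864 in⁴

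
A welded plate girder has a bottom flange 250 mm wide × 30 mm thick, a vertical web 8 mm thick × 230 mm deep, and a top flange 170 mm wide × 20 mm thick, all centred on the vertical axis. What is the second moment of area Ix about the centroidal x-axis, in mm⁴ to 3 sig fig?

Ix ≈ 1.65 × 10⁸ mm⁴

Decompose the section into non-overlapping parts with the origin at the bottom-left of its bounding rectangle.
Bottom plate: 250 × 30, A = 7 500 mm², y = 15 mm, Ī = 562 500 mm⁴.
Web plate: 8 × 230, A = 1 840 mm², y = 145 mm, Ī = 8 111 333 mm⁴.
Top plate: 170 × 20, A = 3 400 mm², y = 270 mm, Ī = 113 333 mm⁴.
Centroid: ȳ = ΣA·y / ΣA = 101.83 mm.
Transfer each piece to the centroidal x-axis using Ī + A·d² with d = y − 101.83:
  bottom plate: d = -86.829 mm → contributes +57 106 915 mm⁴
  web plate: d = 43.171 mm → contributes +11 540 624 mm⁴
  top plate: d = 168.17 mm → contributes +96 270 514 mm⁴
Total I = 164 918 054 mm⁴.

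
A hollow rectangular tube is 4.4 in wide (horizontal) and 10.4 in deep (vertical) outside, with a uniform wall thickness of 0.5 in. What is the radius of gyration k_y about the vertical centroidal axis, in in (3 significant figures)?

k_y ≈ 1.77 in

Split into non-overlapping primitives; take the origin at the lower-left of the bounding box.
Outer rectangle: 4.4 × 10.4, A = 45.76 in², x = 2.2 in, Ī = 73.826 in⁴.
Inner void (subtracted): 3.4 × 9.4, A = 31.96 in², x = 2.2 in, Ī = 30.788 in⁴.
By symmetry the centroid is at mid-width, x̄ = 2.2 in.
All pieces are centred on the vertical centroidal axis, so I = ΣĪ (holes subtracted) = 43.038 in⁴.
Radius of gyration: k = √(I/A) = √(43.038 / 13.8) = 1.766 in.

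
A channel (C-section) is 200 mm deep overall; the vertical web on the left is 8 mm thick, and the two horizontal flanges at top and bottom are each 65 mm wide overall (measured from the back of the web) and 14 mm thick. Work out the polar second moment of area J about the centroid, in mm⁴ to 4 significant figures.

J ≈ 2.045 × 10⁷ mm⁴

Break the section into simple shapes (no overlaps), measuring from the bottom-left corner of the bounding box.
Web: 8 × 200, A = 1 600 mm², y = 100 mm, Ī = 5 333 333 mm⁴.
Top flange (beyond web): 57 × 14, A = 798 mm², y = 193 mm, Ī = 13 034 mm⁴.
Bottom flange (beyond web): 57 × 14, A = 798 mm², y = 7 mm, Ī = 13 034 mm⁴.
By symmetry the centroid is at mid-height, ȳ = 100 mm.
Transfer each piece to the centroidal x-axis using Ī + A·d² with d = y − 100:
  web: d = 0 mm → contributes +5 333 333 mm⁴
  top flange (beyond web): d = 93 mm → contributes +6 914 936 mm⁴
  bottom flange (beyond web): d = -93 mm → contributes +6 914 936 mm⁴
Total I = 19 163 205 mm⁴.
For the y-axis: x̄ = 20.2297 mm.
Repeating about the centroidal y-axis gives I_y = 1 284 593 mm⁴.
Polar second moment: J = I_x + I_y = 20 447 798 mm⁴.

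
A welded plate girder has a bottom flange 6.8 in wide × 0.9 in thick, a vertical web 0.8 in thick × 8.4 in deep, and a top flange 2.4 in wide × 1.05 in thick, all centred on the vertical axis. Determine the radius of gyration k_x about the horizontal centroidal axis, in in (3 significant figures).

Break the section into simple shapes (no overlaps), measuring from the bottom-left corner of the bounding box.
Bottom plate: 6.8 × 0.9, A = 6.12 in², y = 0.45 in, Ī = 0.4131 in⁴.
Web plate: 0.8 × 8.4, A = 6.72 in², y = 5.1 in, Ī = 39.514 in⁴.
Top plate: 2.4 × 1.05, A = 2.52 in², y = 9.825 in, Ī = 0.23153 in⁴.
Centroid: ȳ = ΣA·y / ΣA = 4.0225 in.
Transfer each piece to the horizontal centroidal axis using Ī + A·d² with d = y − 4.0225:
  bottom plate: d = -3.5725 in → contributes +78.519 in⁴
  web plate: d = 1.0775 in → contributes +47.316 in⁴
  top plate: d = 5.8025 in → contributes +85.079 in⁴
Total I = 210.91 in⁴.
Radius of gyration: k = √(I/A) = √(210.91 / 15.36) = 3.7056 in.

k_x ≈ 3.71 in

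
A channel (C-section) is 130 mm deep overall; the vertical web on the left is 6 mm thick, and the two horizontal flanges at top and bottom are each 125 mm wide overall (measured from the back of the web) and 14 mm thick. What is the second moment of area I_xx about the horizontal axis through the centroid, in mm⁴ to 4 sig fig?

Break the section into simple shapes (no overlaps), measuring from the bottom-left corner of the bounding box.
Web: 6 × 130, A = 780 mm², y = 65 mm, Ī = 1 098 500 mm⁴.
Top flange (beyond web): 119 × 14, A = 1 666 mm², y = 123 mm, Ī = 27211.3 mm⁴.
Bottom flange (beyond web): 119 × 14, A = 1 666 mm², y = 7 mm, Ī = 27211.3 mm⁴.
By symmetry the centroid is at mid-height, ȳ = 65 mm.
Transfer each piece to the horizontal axis through the centroid using Ī + A·d² with d = y − 65:
  web: d = 0 mm → contributes +1 098 500 mm⁴
  top flange (beyond web): d = 58 mm → contributes +5 631 635 mm⁴
  bottom flange (beyond web): d = -58 mm → contributes +5 631 635 mm⁴
Total I = 12 361 771 mm⁴.

I_xx ≈ 1.236 × 10⁷ mm⁴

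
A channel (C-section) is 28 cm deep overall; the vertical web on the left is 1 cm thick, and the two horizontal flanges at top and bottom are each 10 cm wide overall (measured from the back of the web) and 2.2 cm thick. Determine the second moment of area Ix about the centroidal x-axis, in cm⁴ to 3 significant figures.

Break the section into simple shapes (no overlaps), measuring from the bottom-left corner of the bounding box.
Web: 1 × 28, A = 28 cm², y = 14 cm, Ī = 1829.3 cm⁴.
Top flange (beyond web): 9 × 2.2, A = 19.8 cm², y = 26.9 cm, Ī = 7.986 cm⁴.
Bottom flange (beyond web): 9 × 2.2, A = 19.8 cm², y = 1.1 cm, Ī = 7.986 cm⁴.
By symmetry the centroid is at mid-height, ȳ = 14 cm.
Transfer each piece to the centroidal x-axis using Ī + A·d² with d = y − 14:
  web: d = 0 cm → contributes +1829.3 cm⁴
  top flange (beyond web): d = 12.9 cm → contributes +3302.9 cm⁴
  bottom flange (beyond web): d = -12.9 cm → contributes +3302.9 cm⁴
Total I = 8435.1 cm⁴.

Ix ≈ 8440 cm⁴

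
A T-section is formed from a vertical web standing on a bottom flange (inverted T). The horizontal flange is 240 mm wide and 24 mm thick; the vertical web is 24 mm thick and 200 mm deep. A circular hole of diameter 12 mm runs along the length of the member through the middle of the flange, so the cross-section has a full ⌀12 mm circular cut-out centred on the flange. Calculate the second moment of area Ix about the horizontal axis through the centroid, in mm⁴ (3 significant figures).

Ix ≈ 4.88 × 10⁷ mm⁴

Split into non-overlapping primitives; take the origin at the lower-left of the bounding box.
Flange: 240 × 24, A = 5 760 mm², y = 12 mm, Ī = 276 480 mm⁴.
Web: 24 × 200, A = 4 800 mm², y = 124 mm, Ī = 16 000 000 mm⁴.
Hole (subtracted): ⌀12, A = 113.1 mm², y = 12 mm, Ī = 1017.9 mm⁴.
Centroid: ȳ = ΣA·y / ΣA = 63.46 mm.
Transfer each piece to the horizontal axis through the centroid using Ī + A·d² with d = y − 63.46:
  flange: d = -51.46 mm → contributes +15 529 854 mm⁴
  web: d = 60.54 mm → contributes +33 592 307 mm⁴
  hole: d = -51.46 mm → contributes −300 517 mm⁴
Total I = 48 821 643 mm⁴.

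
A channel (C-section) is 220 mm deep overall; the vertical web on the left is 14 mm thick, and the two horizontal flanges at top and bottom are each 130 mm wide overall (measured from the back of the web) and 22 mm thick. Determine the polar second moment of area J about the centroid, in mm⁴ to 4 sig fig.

Split into non-overlapping primitives; take the origin at the lower-left of the bounding box.
Web: 14 × 220, A = 3 080 mm², y = 110 mm, Ī = 12 422 667 mm⁴.
Top flange (beyond web): 116 × 22, A = 2 552 mm², y = 209 mm, Ī = 102 931 mm⁴.
Bottom flange (beyond web): 116 × 22, A = 2 552 mm², y = 11 mm, Ī = 102 931 mm⁴.
By symmetry the centroid is at mid-height, ȳ = 110 mm.
Transfer each piece to the centroidal x-axis using Ī + A·d² with d = y − 110:
  web: d = 0 mm → contributes +12 422 667 mm⁴
  top flange (beyond web): d = 99 mm → contributes +25 115 083 mm⁴
  bottom flange (beyond web): d = -99 mm → contributes +25 115 083 mm⁴
Total I = 62 652 832 mm⁴.
For the y-axis: x̄ = 47.5376 mm.
Repeating about the centroidal y-axis gives I_y = 13 889 226 mm⁴.
Polar second moment: J = I_x + I_y = 76 542 058 mm⁴.

J ≈ 7.654 × 10⁷ mm⁴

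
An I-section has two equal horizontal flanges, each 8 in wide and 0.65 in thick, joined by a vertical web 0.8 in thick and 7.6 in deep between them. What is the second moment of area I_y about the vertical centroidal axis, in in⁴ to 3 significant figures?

I_y ≈ 55.8 in⁴

Break the section into simple shapes (no overlaps), measuring from the bottom-left corner of the bounding box.
Bottom flange: 8 × 0.65, A = 5.2 in², x = 4 in, Ī = 27.733 in⁴.
Web: 0.8 × 7.6, A = 6.08 in², x = 4 in, Ī = 0.32427 in⁴.
Top flange: 8 × 0.65, A = 5.2 in², x = 4 in, Ī = 27.733 in⁴.
By symmetry the centroid is at mid-width, x̄ = 4 in.
All pieces are centred on the vertical centroidal axis, so I = ΣĪ = 55.791 in⁴.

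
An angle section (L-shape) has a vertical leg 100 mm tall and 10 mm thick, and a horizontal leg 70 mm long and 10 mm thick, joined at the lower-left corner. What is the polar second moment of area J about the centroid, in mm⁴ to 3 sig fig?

J ≈ 2.25 × 10⁶ mm⁴

Break the section into simple shapes (no overlaps), measuring from the bottom-left corner of the bounding box.
Vertical leg: 10 × 100, A = 1 000 mm², y = 50 mm, Ī = 833 333 mm⁴.
Horizontal leg (remainder): 60 × 10, A = 600 mm², y = 5 mm, Ī = 5 000 mm⁴.
Centroid: ȳ = ΣA·y / ΣA = 33.125 mm.
Transfer each piece to the centroidal x-axis using Ī + A·d² with d = y − 33.125:
  vertical leg: d = 16.875 mm → contributes +1 118 099 mm⁴
  horizontal leg (remainder): d = -28.125 mm → contributes +479 609 mm⁴
Total I = 1 597 708 mm⁴.
For the y-axis: x̄ = 18.125 mm.
Repeating about the centroidal y-axis gives I_y = 647 708 mm⁴.
Polar second moment: J = I_x + I_y = 2 245 417 mm⁴.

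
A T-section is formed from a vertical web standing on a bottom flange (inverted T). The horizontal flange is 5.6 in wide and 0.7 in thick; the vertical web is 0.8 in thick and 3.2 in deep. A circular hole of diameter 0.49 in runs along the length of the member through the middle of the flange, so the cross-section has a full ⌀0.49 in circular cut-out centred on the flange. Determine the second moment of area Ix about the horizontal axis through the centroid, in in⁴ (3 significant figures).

Break the section into simple shapes (no overlaps), measuring from the bottom-left corner of the bounding box.
Flange: 5.6 × 0.7, A = 3.92 in², y = 0.35 in, Ī = 0.16007 in⁴.
Web: 0.8 × 3.2, A = 2.56 in², y = 2.3 in, Ī = 2.1845 in⁴.
Hole (subtracted): ⌀0.49, A = 0.18857 in², y = 0.35 in, Ī = 0.0028298 in⁴.
Centroid: ȳ = ΣA·y / ΣA = 1.1435 in.
Transfer each piece to the horizontal axis through the centroid using Ī + A·d² with d = y − 1.1435:
  flange: d = -0.79346 in → contributes +2.628 in⁴
  web: d = 1.1565 in → contributes +5.6087 in⁴
  hole: d = -0.79346 in → contributes −0.12155 in⁴
Total I = 8.1152 in⁴.

Ix ≈ 8.12 in⁴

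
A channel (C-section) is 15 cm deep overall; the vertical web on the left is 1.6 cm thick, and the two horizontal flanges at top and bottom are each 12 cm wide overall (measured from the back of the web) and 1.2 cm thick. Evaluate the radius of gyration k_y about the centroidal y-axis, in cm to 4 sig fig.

Treat the section as a set of non-overlapping primitives; coordinates are from the bounding-box lower-left.
Web: 1.6 × 15, A = 24 cm², x = 0.8 cm, Ī = 5.12 cm⁴.
Top flange (beyond web): 10.4 × 1.2, A = 12.48 cm², x = 6.8 cm, Ī = 112.486 cm⁴.
Bottom flange (beyond web): 10.4 × 1.2, A = 12.48 cm², x = 6.8 cm, Ī = 112.486 cm⁴.
Centroid: x̄ = ΣA·x / ΣA = 3.85882 cm.
Transfer each piece to the centroidal y-axis using Ī + A·d² with d = x − 3.85882:
  web: d = -3.05882 cm → contributes +229.674 cm⁴
  top flange (beyond web): d = 2.94118 cm → contributes +220.445 cm⁴
  bottom flange (beyond web): d = 2.94118 cm → contributes +220.445 cm⁴
Total I = 670.563 cm⁴.
Radius of gyration: k = √(I/A) = √(670.563 / 48.96) = 3.70083 cm.

k_y ≈ 3.701 cm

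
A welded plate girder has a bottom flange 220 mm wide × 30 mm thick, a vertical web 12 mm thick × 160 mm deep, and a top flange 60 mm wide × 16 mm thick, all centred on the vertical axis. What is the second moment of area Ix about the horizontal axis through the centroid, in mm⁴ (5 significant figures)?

Ix ≈ 4.0563 × 10⁷ mm⁴

Treat the section as a set of non-overlapping primitives; coordinates are from the bounding-box lower-left.
Bottom plate: 220 × 30, A = 6 600 mm², y = 15 mm, Ī = 495 000 mm⁴.
Web plate: 12 × 160, A = 1 920 mm², y = 110 mm, Ī = 4 096 000 mm⁴.
Top plate: 60 × 16, A = 960 mm², y = 198 mm, Ī = 20 480 mm⁴.
Centroid: ȳ = ΣA·y / ΣA = 52.77215 mm.
Transfer each piece to the horizontal axis through the centroid using Ī + A·d² with d = y − 52.77215:
  bottom plate: d = -37.77215 mm → contributes +9 911 454 mm⁴
  web plate: d = 57.22785 mm → contributes +10 384 051 mm⁴
  top plate: d = 145.2278 mm → contributes +20 267 963 mm⁴
Total I = 40 563 468 mm⁴.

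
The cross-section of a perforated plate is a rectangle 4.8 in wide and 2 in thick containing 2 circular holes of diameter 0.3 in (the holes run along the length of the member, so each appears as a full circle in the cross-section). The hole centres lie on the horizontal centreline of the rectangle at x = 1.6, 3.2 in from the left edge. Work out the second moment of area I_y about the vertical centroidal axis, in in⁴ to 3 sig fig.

I_y ≈ 18.3 in⁴

Treat the section as a set of non-overlapping primitives; coordinates are from the bounding-box lower-left.
Plate: 4.8 × 2, A = 9.6 in², x = 2.4 in, Ī = 18.432 in⁴.
Hole 1 (subtracted): ⌀0.3, A = 0.070686 in², x = 1.6 in, Ī = 0.00039761 in⁴.
Hole 2 (subtracted): ⌀0.3, A = 0.070686 in², x = 3.2 in, Ī = 0.00039761 in⁴.
By symmetry the centroid is at mid-width, x̄ = 2.4 in.
Transfer each piece to the vertical centroidal axis using Ī + A·d² with d = x − 2.4:
  plate: d = 0 in → contributes +18.432 in⁴
  hole 1: d = -0.8 in → contributes −0.045637 in⁴
  hole 2: d = 0.8 in → contributes −0.045637 in⁴
Total I = 18.341 in⁴.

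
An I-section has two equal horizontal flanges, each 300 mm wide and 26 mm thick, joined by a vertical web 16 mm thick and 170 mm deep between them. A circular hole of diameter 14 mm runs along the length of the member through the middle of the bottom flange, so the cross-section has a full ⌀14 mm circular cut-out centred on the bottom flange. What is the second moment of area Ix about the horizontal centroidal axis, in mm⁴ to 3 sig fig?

Break the section into simple shapes (no overlaps), measuring from the bottom-left corner of the bounding box.
Bottom flange: 300 × 26, A = 7 800 mm², y = 13 mm, Ī = 439 400 mm⁴.
Web: 16 × 170, A = 2 720 mm², y = 111 mm, Ī = 6 550 667 mm⁴.
Top flange: 300 × 26, A = 7 800 mm², y = 209 mm, Ī = 439 400 mm⁴.
Hole (subtracted): ⌀14, A = 153.94 mm², y = 13 mm, Ī = 1885.7 mm⁴.
Centroid: ȳ = ΣA·y / ΣA = 111.83 mm.
Transfer each piece to the horizontal centroidal axis using Ī + A·d² with d = y − 111.83:
  bottom flange: d = -98.83 mm → contributes +76 625 565 mm⁴
  web: d = -0.83045 mm → contributes +6 552 542 mm⁴
  top flange: d = 97.17 mm → contributes +74 086 394 mm⁴
  hole: d = -98.83 mm → contributes −1 505 469 mm⁴
Total I = 155 759 032 mm⁴.

Ix ≈ 1.56 × 10⁸ mm⁴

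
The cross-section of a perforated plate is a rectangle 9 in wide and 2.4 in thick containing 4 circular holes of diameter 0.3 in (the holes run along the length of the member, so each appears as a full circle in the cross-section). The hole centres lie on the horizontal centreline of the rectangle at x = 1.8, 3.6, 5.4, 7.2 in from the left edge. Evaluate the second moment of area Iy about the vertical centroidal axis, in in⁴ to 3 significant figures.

Decompose the section into non-overlapping parts with the origin at the bottom-left of its bounding rectangle.
Plate: 9 × 2.4, A = 21.6 in², x = 4.5 in, Ī = 145.8 in⁴.
Hole 1 (subtracted): ⌀0.3, A = 0.070686 in², x = 1.8 in, Ī = 0.00039761 in⁴.
Hole 2 (subtracted): ⌀0.3, A = 0.070686 in², x = 3.6 in, Ī = 0.00039761 in⁴.
Hole 3 (subtracted): ⌀0.3, A = 0.070686 in², x = 5.4 in, Ī = 0.00039761 in⁴.
Hole 4 (subtracted): ⌀0.3, A = 0.070686 in², x = 7.2 in, Ī = 0.00039761 in⁴.
By symmetry the centroid is at mid-width, x̄ = 4.5 in.
Transfer each piece to the vertical centroidal axis using Ī + A·d² with d = x − 4.5:
  plate: d = 0 in → contributes +145.8 in⁴
  hole 1: d = -2.7 in → contributes −0.5157 in⁴
  hole 2: d = -0.9 in → contributes −0.057653 in⁴
  hole 3: d = 0.9 in → contributes −0.057653 in⁴
  hole 4: d = 2.7 in → contributes −0.5157 in⁴
Total I = 144.65 in⁴.

Iy ≈ 145 in⁴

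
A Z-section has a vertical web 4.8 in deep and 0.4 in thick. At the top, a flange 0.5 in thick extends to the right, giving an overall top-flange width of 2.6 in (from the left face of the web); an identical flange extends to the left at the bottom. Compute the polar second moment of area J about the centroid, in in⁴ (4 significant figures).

Split into non-overlapping primitives; take the origin at the lower-left of the bounding box.
Web: 0.4 × 4.8, A = 1.92 in², y = 2.4 in, Ī = 3.6864 in⁴.
Top flange (beyond web): 2.2 × 0.5, A = 1.1 in², y = 4.55 in, Ī = 0.0229167 in⁴.
Bottom flange (beyond web): 2.2 × 0.5, A = 1.1 in², y = 0.25 in, Ī = 0.0229167 in⁴.
Centroid: ȳ = ΣA·y / ΣA = 2.4 in.
Transfer each piece to the centroidal x-axis using Ī + A·d² with d = y − 2.4:
  web: d = 0 in → contributes +3.6864 in⁴
  top flange (beyond web): d = 2.15 in → contributes +5.10767 in⁴
  bottom flange (beyond web): d = -2.15 in → contributes +5.10767 in⁴
Total I = 13.9017 in⁴.
For the y-axis: x̄ = 2.4 in.
Repeating about the centroidal y-axis gives I_y = 4.63093 in⁴.
Polar second moment: J = I_x + I_y = 18.5327 in⁴.

J ≈ 18.53 in⁴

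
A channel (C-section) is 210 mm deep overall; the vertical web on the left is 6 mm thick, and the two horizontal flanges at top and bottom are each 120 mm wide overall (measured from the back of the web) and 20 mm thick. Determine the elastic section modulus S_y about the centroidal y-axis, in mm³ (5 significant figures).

S_y ≈ 1.2139 × 10⁵ mm³

Treat the section as a set of non-overlapping primitives; coordinates are from the bounding-box lower-left.
Web: 6 × 210, A = 1 260 mm², x = 3 mm, Ī = 3 780 mm⁴.
Top flange (beyond web): 114 × 20, A = 2 280 mm², x = 63 mm, Ī = 2 469 240 mm⁴.
Bottom flange (beyond web): 114 × 20, A = 2 280 mm², x = 63 mm, Ī = 2 469 240 mm⁴.
Centroid: x̄ = ΣA·x / ΣA = 50.01031 mm.
Transfer each piece to the centroidal y-axis using Ī + A·d² with d = x − 50.01031:
  web: d = -47.01031 mm → contributes +2 788 341 mm⁴
  top flange (beyond web): d = 12.98969 mm → contributes +2 853 949 mm⁴
  bottom flange (beyond web): d = 12.98969 mm → contributes +2 853 949 mm⁴
Total I = 8 496 239 mm⁴.
Extreme fibre distance c = 69.98969 mm; S = I/c = 121392.7 mm³.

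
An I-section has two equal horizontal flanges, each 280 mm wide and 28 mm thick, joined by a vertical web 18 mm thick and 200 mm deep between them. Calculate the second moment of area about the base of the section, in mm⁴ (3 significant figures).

I_base ≈ 5.33 × 10⁸ mm⁴

Treat the section as a set of non-overlapping primitives; coordinates are from the bounding-box lower-left.
Bottom flange: 280 × 28, A = 7 840 mm², y = 14 mm, Ī = 512 213 mm⁴.
Web: 18 × 200, A = 3 600 mm², y = 128 mm, Ī = 12 000 000 mm⁴.
Top flange: 280 × 28, A = 7 840 mm², y = 242 mm, Ī = 512 213 mm⁴.
Transfer each piece to a horizontal axis along the bottom face using Ī + A·d² with d = y − 0:
  bottom flange: d = 14 mm → contributes +2 048 853 mm⁴
  web: d = 128 mm → contributes +70 982 400 mm⁴
  top flange: d = 242 mm → contributes +459 653 973 mm⁴
Total I = 532 685 227 mm⁴.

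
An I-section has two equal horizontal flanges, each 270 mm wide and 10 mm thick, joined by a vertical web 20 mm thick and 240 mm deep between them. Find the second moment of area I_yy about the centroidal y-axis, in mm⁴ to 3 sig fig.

Treat the section as a set of non-overlapping primitives; coordinates are from the bounding-box lower-left.
Bottom flange: 270 × 10, A = 2 700 mm², x = 135 mm, Ī = 16 402 500 mm⁴.
Web: 20 × 240, A = 4 800 mm², x = 135 mm, Ī = 160 000 mm⁴.
Top flange: 270 × 10, A = 2 700 mm², x = 135 mm, Ī = 16 402 500 mm⁴.
By symmetry the centroid is at mid-width, x̄ = 135 mm.
All pieces are centred on the centroidal y-axis, so I = ΣĪ = 32 965 000 mm⁴.

I_yy ≈ 3.30 × 10⁷ mm⁴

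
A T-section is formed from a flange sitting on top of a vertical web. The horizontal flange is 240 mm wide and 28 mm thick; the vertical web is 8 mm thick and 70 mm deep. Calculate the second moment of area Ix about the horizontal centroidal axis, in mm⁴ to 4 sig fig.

Break the section into simple shapes (no overlaps), measuring from the bottom-left corner of the bounding box.
Flange: 240 × 28, A = 6 720 mm², y = 84 mm, Ī = 439 040 mm⁴.
Web: 8 × 70, A = 560 mm², y = 35 mm, Ī = 228 667 mm⁴.
Centroid: ȳ = ΣA·y / ΣA = 80.2308 mm.
Transfer each piece to the horizontal centroidal axis using Ī + A·d² with d = y − 80.2308:
  flange: d = 3.76923 mm → contributes +534 512 mm⁴
  web: d = -45.2308 mm → contributes +1 374 327 mm⁴
Total I = 1 908 839 mm⁴.

Ix ≈ 1.909 × 10⁶ mm⁴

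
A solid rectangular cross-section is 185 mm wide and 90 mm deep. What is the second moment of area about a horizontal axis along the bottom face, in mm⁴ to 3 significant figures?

The section: 185 × 90, A = 16 650 mm², y = 45 mm, Ī = 11 238 750 mm⁴.
Transfer it to a horizontal axis along the bottom face using Ī + A·d² with d = y − 0:
  the section: d = 45 mm → contributes +44 955 000 mm⁴
Total I = 44 955 000 mm⁴.

I_base ≈ 4.50 × 10⁷ mm⁴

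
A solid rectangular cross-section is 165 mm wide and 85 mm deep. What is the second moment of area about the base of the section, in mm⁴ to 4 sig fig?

I_base ≈ 3.378 × 10⁷ mm⁴

The section: 165 × 85, A = 14 025 mm², y = 42.5 mm, Ī = 8 444 219 mm⁴.
Transfer it to the base of the section using Ī + A·d² with d = y − 0:
  the section: d = 42.5 mm → contributes +33 776 875 mm⁴
Total I = 33 776 875 mm⁴.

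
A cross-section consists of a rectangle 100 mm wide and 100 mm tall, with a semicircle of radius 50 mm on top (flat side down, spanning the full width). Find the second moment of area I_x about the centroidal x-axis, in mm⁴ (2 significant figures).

I_x ≈ 2.3 × 10⁷ mm⁴

Split into non-overlapping primitives; take the origin at the lower-left of the bounding box.
Rectangular body: 100 × 100, A = 10 000 mm², y = 50 mm, Ī = 8 333 333 mm⁴.
Semicircular cap: semicircle r = 50, A = 3 927 mm², y = 121.2 mm, Ī = 685 981 mm⁴.
Centroid: ȳ = ΣA·y / ΣA = 70.08 mm.
Transfer each piece to the centroidal x-axis using Ī + A·d² with d = y − 70.08:
  rectangular body: d = -20.08 mm → contributes +12 366 231 mm⁴
  semicircular cap: d = 51.14 mm → contributes +10 955 670 mm⁴
Total I = 23 321 901 mm⁴.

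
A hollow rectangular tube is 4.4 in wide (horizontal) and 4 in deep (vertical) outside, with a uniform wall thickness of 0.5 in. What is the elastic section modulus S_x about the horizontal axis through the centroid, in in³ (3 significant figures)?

S_x ≈ 7.91 in³

Treat the section as a set of non-overlapping primitives; coordinates are from the bounding-box lower-left.
Outer rectangle: 4.4 × 4, A = 17.6 in², y = 2 in, Ī = 23.467 in⁴.
Inner void (subtracted): 3.4 × 3, A = 10.2 in², y = 2 in, Ī = 7.65 in⁴.
By symmetry the centroid is at mid-height, ȳ = 2 in.
All pieces are centred on the horizontal axis through the centroid, so I = ΣĪ (holes subtracted) = 15.817 in⁴.
Extreme fibre distance c = 2 in; S = I/c = 7.9083 in³.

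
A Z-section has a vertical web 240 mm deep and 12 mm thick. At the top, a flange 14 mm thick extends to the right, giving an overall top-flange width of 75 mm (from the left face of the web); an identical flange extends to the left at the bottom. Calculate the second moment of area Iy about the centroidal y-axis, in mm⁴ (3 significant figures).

Treat the section as a set of non-overlapping primitives; coordinates are from the bounding-box lower-left.
Web: 12 × 240, A = 2 880 mm², x = 69 mm, Ī = 34 560 mm⁴.
Top flange (beyond web): 63 × 14, A = 882 mm², x = 106.5 mm, Ī = 291 722 mm⁴.
Bottom flange (beyond web): 63 × 14, A = 882 mm², x = 31.5 mm, Ī = 291 722 mm⁴.
Centroid: x̄ = ΣA·x / ΣA = 69 mm.
Transfer each piece to the centroidal y-axis using Ī + A·d² with d = x − 69:
  web: d = 0 mm → contributes +34 560 mm⁴
  top flange (beyond web): d = 37.5 mm → contributes +1 532 034 mm⁴
  bottom flange (beyond web): d = -37.5 mm → contributes +1 532 034 mm⁴
Total I = 3 098 628 mm⁴.

Iy ≈ 3.10 × 10⁶ mm⁴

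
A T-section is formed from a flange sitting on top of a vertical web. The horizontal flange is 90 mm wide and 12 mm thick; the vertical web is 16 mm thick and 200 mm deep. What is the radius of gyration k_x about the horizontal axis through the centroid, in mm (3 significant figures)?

Break the section into simple shapes (no overlaps), measuring from the bottom-left corner of the bounding box.
Flange: 90 × 12, A = 1 080 mm², y = 206 mm, Ī = 12 960 mm⁴.
Web: 16 × 200, A = 3 200 mm², y = 100 mm, Ī = 10 666 667 mm⁴.
Centroid: ȳ = ΣA·y / ΣA = 126.75 mm.
Transfer each piece to the horizontal axis through the centroid using Ī + A·d² with d = y − 126.75:
  flange: d = 79.252 mm → contributes +6 796 367 mm⁴
  web: d = -26.748 mm → contributes +12 956 067 mm⁴
Total I = 19 752 434 mm⁴.
Radius of gyration: k = √(I/A) = √(19 752 434 / 4 280) = 67.934 mm.

k_x ≈ 67.9 mm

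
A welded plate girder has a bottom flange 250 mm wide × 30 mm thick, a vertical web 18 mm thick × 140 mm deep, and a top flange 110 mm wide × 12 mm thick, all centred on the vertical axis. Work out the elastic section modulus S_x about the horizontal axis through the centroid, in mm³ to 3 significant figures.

Treat the section as a set of non-overlapping primitives; coordinates are from the bounding-box lower-left.
Bottom plate: 250 × 30, A = 7 500 mm², y = 15 mm, Ī = 562 500 mm⁴.
Web plate: 18 × 140, A = 2 520 mm², y = 100 mm, Ī = 4 116 000 mm⁴.
Top plate: 110 × 12, A = 1 320 mm², y = 176 mm, Ī = 15 840 mm⁴.
Centroid: ȳ = ΣA·y / ΣA = 52.63 mm.
Transfer each piece to the horizontal axis through the centroid using Ī + A·d² with d = y − 52.63:
  bottom plate: d = -37.63 mm → contributes +11 182 418 mm⁴
  web plate: d = 47.37 mm → contributes +9 770 759 mm⁴
  top plate: d = 123.37 mm → contributes +20 106 568 mm⁴
Total I = 41 059 744 mm⁴.
Extreme fibre distance c = 129.37 mm; S = I/c = 317 381 mm³.

S_x ≈ 3.17 × 10⁵ mm³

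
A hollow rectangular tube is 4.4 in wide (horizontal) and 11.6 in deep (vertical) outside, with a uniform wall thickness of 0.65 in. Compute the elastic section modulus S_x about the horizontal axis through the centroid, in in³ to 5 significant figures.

S_x ≈ 50.007 in³

Split into non-overlapping primitives; take the origin at the lower-left of the bounding box.
Outer rectangle: 4.4 × 11.6, A = 51.04 in², y = 5.8 in, Ī = 572.3285 in⁴.
Inner void (subtracted): 3.1 × 10.3, A = 31.93 in², y = 5.8 in, Ī = 282.2878 in⁴.
By symmetry the centroid is at mid-height, ȳ = 5.8 in.
All pieces are centred on the horizontal axis through the centroid, so I = ΣĪ (holes subtracted) = 290.0407 in⁴.
Extreme fibre distance c = 5.8 in; S = I/c = 50.00702 in³.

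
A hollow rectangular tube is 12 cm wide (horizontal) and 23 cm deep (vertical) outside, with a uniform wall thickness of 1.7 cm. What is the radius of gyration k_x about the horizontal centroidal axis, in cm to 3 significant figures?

k_x ≈ 7.94 cm

Break the section into simple shapes (no overlaps), measuring from the bottom-left corner of the bounding box.
Outer rectangle: 12 × 23, A = 276 cm², y = 11.5 cm, Ī = 12 167 cm⁴.
Inner void (subtracted): 8.6 × 19.6, A = 168.56 cm², y = 11.5 cm, Ī = 5396.2 cm⁴.
By symmetry the centroid is at mid-height, ȳ = 11.5 cm.
All pieces are centred on the horizontal centroidal axis, so I = ΣĪ (holes subtracted) = 6770.8 cm⁴.
Radius of gyration: k = √(I/A) = √(6770.8 / 107.44) = 7.9385 cm.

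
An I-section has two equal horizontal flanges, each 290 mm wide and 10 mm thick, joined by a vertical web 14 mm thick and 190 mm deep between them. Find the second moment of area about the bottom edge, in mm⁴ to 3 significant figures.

I_base ≈ 1.59 × 10⁸ mm⁴

Break the section into simple shapes (no overlaps), measuring from the bottom-left corner of the bounding box.
Bottom flange: 290 × 10, A = 2 900 mm², y = 5 mm, Ī = 24 167 mm⁴.
Web: 14 × 190, A = 2 660 mm², y = 105 mm, Ī = 8 002 167 mm⁴.
Top flange: 290 × 10, A = 2 900 mm², y = 205 mm, Ī = 24 167 mm⁴.
Transfer each piece to the bottom edge using Ī + A·d² with d = y − 0:
  bottom flange: d = 5 mm → contributes +96 667 mm⁴
  web: d = 105 mm → contributes +37 328 667 mm⁴
  top flange: d = 205 mm → contributes +121 896 667 mm⁴
Total I = 159 322 000 mm⁴.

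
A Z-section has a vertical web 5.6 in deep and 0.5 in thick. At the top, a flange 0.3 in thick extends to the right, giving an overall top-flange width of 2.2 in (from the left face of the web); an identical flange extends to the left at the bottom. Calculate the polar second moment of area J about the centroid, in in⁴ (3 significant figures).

J ≈ 16.0 in⁴

Treat the section as a set of non-overlapping primitives; coordinates are from the bounding-box lower-left.
Web: 0.5 × 5.6, A = 2.8 in², y = 2.8 in, Ī = 7.3173 in⁴.
Top flange (beyond web): 1.7 × 0.3, A = 0.51 in², y = 5.45 in, Ī = 0.003825 in⁴.
Bottom flange (beyond web): 1.7 × 0.3, A = 0.51 in², y = 0.15 in, Ī = 0.003825 in⁴.
Centroid: ȳ = ΣA·y / ΣA = 2.8 in.
Transfer each piece to the centroidal x-axis using Ī + A·d² with d = y − 2.8:
  web: d = 0 in → contributes +7.3173 in⁴
  top flange (beyond web): d = 2.65 in → contributes +3.5853 in⁴
  bottom flange (beyond web): d = -2.65 in → contributes +3.5853 in⁴
Total I = 14.488 in⁴.
For the y-axis: x̄ = 1.95 in.
Repeating about the centroidal y-axis gives I_y = 1.5382 in⁴.
Polar second moment: J = I_x + I_y = 16.026 in⁴.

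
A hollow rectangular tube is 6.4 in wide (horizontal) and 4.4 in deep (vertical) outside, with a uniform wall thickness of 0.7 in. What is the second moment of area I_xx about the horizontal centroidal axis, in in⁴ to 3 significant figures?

I_xx ≈ 34.2 in⁴

Break the section into simple shapes (no overlaps), measuring from the bottom-left corner of the bounding box.
Outer rectangle: 6.4 × 4.4, A = 28.16 in², y = 2.2 in, Ī = 45.431 in⁴.
Inner void (subtracted): 5 × 3, A = 15 in², y = 2.2 in, Ī = 11.25 in⁴.
By symmetry the centroid is at mid-height, ȳ = 2.2 in.
All pieces are centred on the horizontal centroidal axis, so I = ΣĪ (holes subtracted) = 34.181 in⁴.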